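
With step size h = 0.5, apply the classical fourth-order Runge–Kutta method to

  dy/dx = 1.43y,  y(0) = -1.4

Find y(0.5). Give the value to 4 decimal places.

-2.8594

RK4: k1 = f(x_n, y_n); k2 = f(x_n + h/2, y_n + (h/2)·k1); k3 = f(x_n + h/2, y_n + (h/2)·k2); k4 = f(x_n + h, y_n + h·k3); y_{n+1} = y_n + (h/6)·(k1 + 2k2 + 2k3 + k4).
x=0.000000, y=-1.400000:
  k1 = f(0.000000, -1.400000) = -2.002000
  k2 = f(0.250000, -1.900500) = -2.717715
  k3 = f(0.250000, -2.079429) = -2.973583
  k4 = f(0.500000, -2.886792) = -4.128112
  y ← -1.400000 + (0.5/6)·(k1 + 2k2 + 2k3 + k4) = -2.859392
y(0.5) ≈ -2.8594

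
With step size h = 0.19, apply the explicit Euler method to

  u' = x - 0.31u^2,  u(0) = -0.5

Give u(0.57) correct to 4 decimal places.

Euler: u_{n+1} = u_n + h·f(x_n, u_n).
x=0.000000, u=-0.500000: f=-0.077500 → u ← -0.500000 + 0.19·(-0.077500) = -0.514725
x=0.190000, u=-0.514725: f=0.107868 → u ← -0.514725 + 0.19·0.107868 = -0.494230
x=0.380000, u=-0.494230: f=0.304278 → u ← -0.494230 + 0.19·0.304278 = -0.436417
u(0.57) ≈ -0.4364

-0.4364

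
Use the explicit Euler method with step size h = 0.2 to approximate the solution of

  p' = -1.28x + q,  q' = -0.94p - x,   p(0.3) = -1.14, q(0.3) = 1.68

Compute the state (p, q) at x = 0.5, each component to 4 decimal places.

Euler on (p,q): p_{n+1} = p_n + h·p', q_{n+1} = q_n + h·q'.
0.300000: (-1.140000, 1.680000); f=(1.296000, 0.771600) → (-0.880800, 1.834320)
(p(0.5), q(0.5)) ≈ (-0.8808, 1.8343)

-0.8808, 1.8343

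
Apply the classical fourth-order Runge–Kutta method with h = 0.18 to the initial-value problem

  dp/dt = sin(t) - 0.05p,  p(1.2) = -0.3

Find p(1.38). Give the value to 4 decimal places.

-0.1254

RK4: k1 = f(t_n, p_n); k2 = f(t_n + h/2, p_n + (h/2)·k1); k3 = f(t_n + h/2, p_n + (h/2)·k2); k4 = f(t_n + h, p_n + h·k3); p_{n+1} = p_n + (h/6)·(k1 + 2k2 + 2k3 + k4).
t=1.200000, p=-0.300000:
  k1 = f(1.200000, -0.300000) = 0.947039
  k2 = f(1.290000, -0.214766) = 0.971573
  k3 = f(1.290000, -0.212558) = 0.971463
  k4 = f(1.380000, -0.125137) = 0.988110
  p ← -0.300000 + (0.18/6)·(k1 + 2k2 + 2k3 + k4) = -0.125363
p(1.38) ≈ -0.1254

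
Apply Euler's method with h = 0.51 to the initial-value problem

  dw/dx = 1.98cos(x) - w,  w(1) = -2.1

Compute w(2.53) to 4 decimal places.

Euler: w_{n+1} = w_n + h·f(x_n, w_n).
x=1.000000, w=-2.100000: f=3.169799 → w ← -2.100000 + 0.51·3.169799 = -0.483403
x=1.510000, w=-0.483403: f=0.603705 → w ← -0.483403 + 0.51·0.603705 = -0.175513
x=2.020000, w=-0.175513: f=-0.684299 → w ← -0.175513 + 0.51·(-0.684299) = -0.524505
w(2.53) ≈ -0.5245

-0.5245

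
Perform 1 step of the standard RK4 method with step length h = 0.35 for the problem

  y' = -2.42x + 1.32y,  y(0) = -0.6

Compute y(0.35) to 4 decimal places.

RK4: k1 = f(x_n, y_n); k2 = f(x_n + h/2, y_n + (h/2)·k1); k3 = f(x_n + h/2, y_n + (h/2)·k2); k4 = f(x_n + h, y_n + h·k3); y_{n+1} = y_n + (h/6)·(k1 + 2k2 + 2k3 + k4).
x=0.000000, y=-0.600000:
  k1 = f(0.000000, -0.600000) = -0.792000
  k2 = f(0.175000, -0.738600) = -1.398452
  k3 = f(0.175000, -0.844729) = -1.538542
  k4 = f(0.350000, -1.138490) = -2.349807
  y ← -0.600000 + (0.35/6)·(k1 + 2k2 + 2k3 + k4) = -1.125921
y(0.35) ≈ -1.1259

-1.1259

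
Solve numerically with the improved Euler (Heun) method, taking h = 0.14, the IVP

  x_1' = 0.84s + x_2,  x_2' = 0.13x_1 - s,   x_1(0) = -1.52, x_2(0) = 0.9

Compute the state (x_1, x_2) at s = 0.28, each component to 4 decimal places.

-1.2452, 0.8103

Heun on (x_1,x_2): k1 = f(s_n, state_n); k2 = f(s_n + h, state_n + h·k1); state_{n+1} = state_n + (h/2)·(k1 + k2).
0.000000: (-1.520000, 0.900000)
  k1 = (0.900000, -0.197600)
  predictor → (-1.394000, 0.872336)
  k2 = (0.989936, -0.321220)
  → (-1.387704, 0.863683)
0.140000: (-1.387704, 0.863683)
  k1 = (0.981283, -0.320402)
  predictor → (-1.250325, 0.818826)
  k2 = (1.054026, -0.442542)
  → (-1.245233, 0.810277)
(x_1(0.28), x_2(0.28)) ≈ (-1.2452, 0.8103)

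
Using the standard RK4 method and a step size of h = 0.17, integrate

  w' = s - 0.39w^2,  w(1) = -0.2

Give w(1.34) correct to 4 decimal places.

0.1960

RK4: k1 = f(s_n, w_n); k2 = f(s_n + h/2, w_n + (h/2)·k1); k3 = f(s_n + h/2, w_n + (h/2)·k2); k4 = f(s_n + h, w_n + h·k3); w_{n+1} = w_n + (h/6)·(k1 + 2k2 + 2k3 + k4).
s=1.000000, w=-0.200000:
  k1 = f(1.000000, -0.200000) = 0.984400
  k2 = f(1.085000, -0.116326) = 1.079723
  k3 = f(1.085000, -0.108224) = 1.080432
  k4 = f(1.170000, -0.016327) = 1.169896
  w ← -0.200000 + (0.17/6)·(k1 + 2k2 + 2k3 + k4) = -0.016553
s=1.170000, w=-0.016553:
  k1 = f(1.170000, -0.016553) = 1.169893
  k2 = f(1.255000, 0.082888) = 1.252321
  k3 = f(1.255000, 0.089894) = 1.251848
  k4 = f(1.340000, 0.196261) = 1.324978
  w ← -0.016553 + (0.17/6)·(k1 + 2k2 + 2k3 + k4) = 0.196038
w(1.34) ≈ 0.1960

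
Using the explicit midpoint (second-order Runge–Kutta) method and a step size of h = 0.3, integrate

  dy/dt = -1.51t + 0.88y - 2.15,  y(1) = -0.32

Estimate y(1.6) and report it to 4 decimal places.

Midpoint: k1 = f(t_n, y_n); k2 = f(t_n + h/2, y_n + (h/2)·k1); y_{n+1} = y_n + h·k2.
t=1.000000, y=-0.320000:
  k1 = f(1.000000, -0.320000) = -3.941600
  k2 = f(1.150000, -0.911240) = -4.688391
  y ← -0.320000 + 0.3·(-4.688391) = -1.726517
t=1.300000, y=-1.726517:
  k1 = f(1.300000, -1.726517) = -5.632335
  k2 = f(1.450000, -2.571368) = -6.602304
  y ← -1.726517 + 0.3·(-6.602304) = -3.707208
y(1.6) ≈ -3.7072

-3.7072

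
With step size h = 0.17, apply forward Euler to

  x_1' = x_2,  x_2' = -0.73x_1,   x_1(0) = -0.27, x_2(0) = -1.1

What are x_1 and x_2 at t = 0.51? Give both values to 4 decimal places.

-0.8100, -0.9306

Euler on (x_1,x_2): x_1_{n+1} = x_1_n + h·x_1', x_2_{n+1} = x_2_n + h·x_2'.
0.000000: (-0.270000, -1.100000); f=(-1.100000, 0.197100) → (-0.457000, -1.066493)
0.170000: (-0.457000, -1.066493); f=(-1.066493, 0.333610) → (-0.638304, -1.009779)
0.340000: (-0.638304, -1.009779); f=(-1.009779, 0.465962) → (-0.809966, -0.930566)
(x_1(0.51), x_2(0.51)) ≈ (-0.8100, -0.9306)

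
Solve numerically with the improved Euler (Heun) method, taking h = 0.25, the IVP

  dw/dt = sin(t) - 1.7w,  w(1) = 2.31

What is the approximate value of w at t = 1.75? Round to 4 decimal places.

1.0826

Heun: k1 = f(t_n, w_n); k2 = f(t_n + h, w_n + h·k1); w_{n+1} = w_n + (h/2)·(k1 + k2).
t=1.000000, w=2.310000:
  k1 = f(1.000000, 2.310000) = -3.085529
  k2 = f(1.250000, 1.538618) = -1.666666
  w ← 2.310000 + (0.25/2)·(-3.085529 + (-1.666666)) = 1.715976
t=1.250000, w=1.715976:
  k1 = f(1.250000, 1.715976) = -1.968174
  k2 = f(1.500000, 1.223932) = -1.083190
  w ← 1.715976 + (0.25/2)·(-1.968174 + (-1.083190)) = 1.334555
t=1.500000, w=1.334555:
  k1 = f(1.500000, 1.334555) = -1.271249
  k2 = f(1.750000, 1.016743) = -0.744477
  w ← 1.334555 + (0.25/2)·(-1.271249 + (-0.744477)) = 1.082589
w(1.75) ≈ 1.0826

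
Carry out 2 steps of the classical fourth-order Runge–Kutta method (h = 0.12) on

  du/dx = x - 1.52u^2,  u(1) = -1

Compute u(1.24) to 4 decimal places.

-1.1494

RK4: k1 = f(x_n, u_n); k2 = f(x_n + h/2, u_n + (h/2)·k1); k3 = f(x_n + h/2, u_n + (h/2)·k2); k4 = f(x_n + h, u_n + h·k3); u_{n+1} = u_n + (h/6)·(k1 + 2k2 + 2k3 + k4).
x=1.000000, u=-1.000000:
  k1 = f(1.000000, -1.000000) = -0.520000
  k2 = f(1.060000, -1.031200) = -0.556328
  k3 = f(1.060000, -1.033380) = -0.563168
  k4 = f(1.120000, -1.067580) = -0.612386
  u ← -1.000000 + (0.12/6)·(k1 + 2k2 + 2k3 + k4) = -1.067428
x=1.120000, u=-1.067428:
  k1 = f(1.120000, -1.067428) = -0.611890
  k2 = f(1.180000, -1.104141) = -0.673073
  k3 = f(1.180000, -1.107812) = -0.685416
  k4 = f(1.240000, -1.149677) = -0.769072
  u ← -1.067428 + (0.12/6)·(k1 + 2k2 + 2k3 + k4) = -1.149386
u(1.24) ≈ -1.1494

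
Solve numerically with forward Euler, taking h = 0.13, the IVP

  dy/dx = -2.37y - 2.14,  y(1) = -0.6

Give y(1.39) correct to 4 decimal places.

Euler: y_{n+1} = y_n + h·f(x_n, y_n).
x=1.000000, y=-0.600000: f=-0.718000 → y ← -0.600000 + 0.13·(-0.718000) = -0.693340
x=1.130000, y=-0.693340: f=-0.496784 → y ← -0.693340 + 0.13·(-0.496784) = -0.757922
x=1.260000, y=-0.757922: f=-0.343725 → y ← -0.757922 + 0.13·(-0.343725) = -0.802606
y(1.39) ≈ -0.8026

-0.8026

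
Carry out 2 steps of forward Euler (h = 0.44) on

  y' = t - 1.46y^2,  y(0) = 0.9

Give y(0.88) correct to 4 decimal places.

Euler: y_{n+1} = y_n + h·f(t_n, y_n).
t=0.000000, y=0.900000: f=-1.182600 → y ← 0.900000 + 0.44·(-1.182600) = 0.379656
t=0.440000, y=0.379656: f=0.229558 → y ← 0.379656 + 0.44·0.229558 = 0.480661
y(0.88) ≈ 0.4807

0.4807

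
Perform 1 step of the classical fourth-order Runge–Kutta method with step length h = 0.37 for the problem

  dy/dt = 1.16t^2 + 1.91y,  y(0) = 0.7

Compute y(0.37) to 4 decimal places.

1.4416

RK4: k1 = f(t_n, y_n); k2 = f(t_n + h/2, y_n + (h/2)·k1); k3 = f(t_n + h/2, y_n + (h/2)·k2); k4 = f(t_n + h, y_n + h·k3); y_{n+1} = y_n + (h/6)·(k1 + 2k2 + 2k3 + k4).
t=0.000000, y=0.700000:
  k1 = f(0.000000, 0.700000) = 1.337000
  k2 = f(0.185000, 0.947345) = 1.849130
  k3 = f(0.185000, 1.042089) = 2.030091
  k4 = f(0.370000, 1.451134) = 2.930469
  y ← 0.700000 + (0.37/6)·(k1 + 2k2 + 2k3 + k4) = 1.441598
y(0.37) ≈ 1.4416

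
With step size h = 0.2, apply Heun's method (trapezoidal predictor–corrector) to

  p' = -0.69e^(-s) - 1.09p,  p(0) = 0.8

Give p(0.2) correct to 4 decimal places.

Heun: k1 = f(s_n, p_n); k2 = f(s_n + h, p_n + h·k1); p_{n+1} = p_n + (h/2)·(k1 + k2).
s=0.000000, p=0.800000:
  k1 = f(0.000000, 0.800000) = -1.562000
  k2 = f(0.200000, 0.487600) = -1.096408
  p ← 0.800000 + (0.2/2)·(-1.562000 + (-1.096408)) = 0.534159
p(0.2) ≈ 0.5342

0.5342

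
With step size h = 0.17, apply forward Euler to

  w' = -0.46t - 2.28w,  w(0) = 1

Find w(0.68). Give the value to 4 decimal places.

0.0795

Euler: w_{n+1} = w_n + h·f(t_n, w_n).
t=0.000000, w=1.000000: f=-2.280000 → w ← 1.000000 + 0.17·(-2.280000) = 0.612400
t=0.170000, w=0.612400: f=-1.474472 → w ← 0.612400 + 0.17·(-1.474472) = 0.361740
t=0.340000, w=0.361740: f=-0.981167 → w ← 0.361740 + 0.17·(-0.981167) = 0.194941
t=0.510000, w=0.194941: f=-0.679066 → w ← 0.194941 + 0.17·(-0.679066) = 0.079500
w(0.68) ≈ 0.0795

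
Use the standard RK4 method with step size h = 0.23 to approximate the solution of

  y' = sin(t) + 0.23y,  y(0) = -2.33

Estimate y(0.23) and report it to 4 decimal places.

RK4: k1 = f(t_n, y_n); k2 = f(t_n + h/2, y_n + (h/2)·k1); k3 = f(t_n + h/2, y_n + (h/2)·k2); k4 = f(t_n + h, y_n + h·k3); y_{n+1} = y_n + (h/6)·(k1 + 2k2 + 2k3 + k4).
t=0.000000, y=-2.330000:
  k1 = f(0.000000, -2.330000) = -0.535900
  k2 = f(0.115000, -2.391628) = -0.435328
  k3 = f(0.115000, -2.380063) = -0.432668
  k4 = f(0.230000, -2.429514) = -0.330811
  y ← -2.330000 + (0.23/6)·(k1 + 2k2 + 2k3 + k4) = -2.429770
y(0.23) ≈ -2.4298

-2.4298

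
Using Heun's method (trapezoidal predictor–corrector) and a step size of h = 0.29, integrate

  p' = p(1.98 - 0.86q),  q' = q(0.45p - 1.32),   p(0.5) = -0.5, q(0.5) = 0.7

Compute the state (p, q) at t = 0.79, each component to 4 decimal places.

Heun on (p,q): k1 = f(t_n, state_n); k2 = f(t_n + h, state_n + h·k1); state_{n+1} = state_n + (h/2)·(k1 + k2).
0.500000: (-0.500000, 0.700000)
  k1 = (-0.689000, -1.081500)
  predictor → (-0.699810, 0.386365)
  k2 = (-1.153095, -0.631674)
  → (-0.767104, 0.451590)
(p(0.79), q(0.79)) ≈ (-0.7671, 0.4516)

-0.7671, 0.4516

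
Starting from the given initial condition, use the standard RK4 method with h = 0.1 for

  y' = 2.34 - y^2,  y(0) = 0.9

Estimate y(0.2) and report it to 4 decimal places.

RK4: k1 = f(x_n, y_n); k2 = f(x_n + h/2, y_n + (h/2)·k1); k3 = f(x_n + h/2, y_n + (h/2)·k2); k4 = f(x_n + h, y_n + h·k3); y_{n+1} = y_n + (h/6)·(k1 + 2k2 + 2k3 + k4).
x=0.000000, y=0.900000:
  k1 = f(0.000000, 0.900000) = 1.530000
  k2 = f(0.050000, 0.976500) = 1.386448
  k3 = f(0.050000, 0.969322) = 1.400414
  k4 = f(0.100000, 1.040041) = 1.258314
  y ← 0.900000 + (0.1/6)·(k1 + 2k2 + 2k3 + k4) = 1.039367
x=0.100000, y=1.039367:
  k1 = f(0.100000, 1.039367) = 1.259716
  k2 = f(0.150000, 1.102353) = 1.124818
  k3 = f(0.150000, 1.095608) = 1.139643
  k4 = f(0.200000, 1.153332) = 1.009826
  y ← 1.039367 + (0.1/6)·(k1 + 2k2 + 2k3 + k4) = 1.152675
y(0.2) ≈ 1.1527

1.1527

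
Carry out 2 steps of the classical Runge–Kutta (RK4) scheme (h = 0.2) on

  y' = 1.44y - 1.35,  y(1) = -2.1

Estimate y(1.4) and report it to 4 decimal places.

-4.4658

RK4: k1 = f(x_n, y_n); k2 = f(x_n + h/2, y_n + (h/2)·k1); k3 = f(x_n + h/2, y_n + (h/2)·k2); k4 = f(x_n + h, y_n + h·k3); y_{n+1} = y_n + (h/6)·(k1 + 2k2 + 2k3 + k4).
x=1.000000, y=-2.100000:
  k1 = f(1.000000, -2.100000) = -4.374000
  k2 = f(1.100000, -2.537400) = -5.003856
  k3 = f(1.100000, -2.600386) = -5.094555
  k4 = f(1.200000, -3.118911) = -5.841232
  y ← -2.100000 + (0.2/6)·(k1 + 2k2 + 2k3 + k4) = -3.113735
x=1.200000, y=-3.113735:
  k1 = f(1.200000, -3.113735) = -5.833779
  k2 = f(1.300000, -3.697113) = -6.673843
  k3 = f(1.300000, -3.781119) = -6.794812
  k4 = f(1.400000, -4.472698) = -7.790684
  y ← -3.113735 + (0.2/6)·(k1 + 2k2 + 2k3 + k4) = -4.465794
y(1.4) ≈ -4.4658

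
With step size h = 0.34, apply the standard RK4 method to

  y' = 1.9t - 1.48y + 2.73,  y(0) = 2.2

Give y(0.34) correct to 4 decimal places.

RK4: k1 = f(t_n, y_n); k2 = f(t_n + h/2, y_n + (h/2)·k1); k3 = f(t_n + h/2, y_n + (h/2)·k2); k4 = f(t_n + h, y_n + h·k3); y_{n+1} = y_n + (h/6)·(k1 + 2k2 + 2k3 + k4).
t=0.000000, y=2.200000:
  k1 = f(0.000000, 2.200000) = -0.526000
  k2 = f(0.170000, 2.110580) = -0.070658
  k3 = f(0.170000, 2.187988) = -0.185222
  k4 = f(0.340000, 2.137024) = 0.213204
  y ← 2.200000 + (0.34/6)·(k1 + 2k2 + 2k3 + k4) = 2.153275
y(0.34) ≈ 2.1533

2.1533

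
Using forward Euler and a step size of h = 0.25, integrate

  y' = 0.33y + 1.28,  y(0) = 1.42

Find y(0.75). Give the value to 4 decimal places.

Euler: y_{n+1} = y_n + h·f(s_n, y_n).
s=0.000000, y=1.420000: f=1.748600 → y ← 1.420000 + 0.25·1.748600 = 1.857150
s=0.250000, y=1.857150: f=1.892860 → y ← 1.857150 + 0.25·1.892860 = 2.330365
s=0.500000, y=2.330365: f=2.049020 → y ← 2.330365 + 0.25·2.049020 = 2.842620
y(0.75) ≈ 2.8426

2.8426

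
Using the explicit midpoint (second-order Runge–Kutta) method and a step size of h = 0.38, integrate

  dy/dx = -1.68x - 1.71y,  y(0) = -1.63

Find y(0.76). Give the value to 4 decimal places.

-0.8667

Midpoint: k1 = f(x_n, y_n); k2 = f(x_n + h/2, y_n + (h/2)·k1); y_{n+1} = y_n + h·k2.
x=0.000000, y=-1.630000:
  k1 = f(0.000000, -1.630000) = 2.787300
  k2 = f(0.190000, -1.100413) = 1.562506
  y ← -1.630000 + 0.38·1.562506 = -1.036248
x=0.380000, y=-1.036248:
  k1 = f(0.380000, -1.036248) = 1.133583
  k2 = f(0.570000, -0.820867) = 0.446082
  y ← -1.036248 + 0.38·0.446082 = -0.866736
y(0.76) ≈ -0.8667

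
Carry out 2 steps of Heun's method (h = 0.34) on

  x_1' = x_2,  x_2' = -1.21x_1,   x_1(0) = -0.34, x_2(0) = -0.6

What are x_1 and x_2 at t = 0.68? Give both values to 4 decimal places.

-0.6260, -0.1749

Heun on (x_1,x_2): k1 = f(t_n, state_n); k2 = f(t_n + h, state_n + h·k1); state_{n+1} = state_n + (h/2)·(k1 + k2).
0.000000: (-0.340000, -0.600000)
  k1 = (-0.600000, 0.411400)
  predictor → (-0.544000, -0.460124)
  k2 = (-0.460124, 0.658240)
  → (-0.520221, -0.418161)
0.340000: (-0.520221, -0.418161)
  k1 = (-0.418161, 0.629468)
  predictor → (-0.662396, -0.204142)
  k2 = (-0.204142, 0.801499)
  → (-0.626013, -0.174897)
(x_1(0.68), x_2(0.68)) ≈ (-0.6260, -0.1749)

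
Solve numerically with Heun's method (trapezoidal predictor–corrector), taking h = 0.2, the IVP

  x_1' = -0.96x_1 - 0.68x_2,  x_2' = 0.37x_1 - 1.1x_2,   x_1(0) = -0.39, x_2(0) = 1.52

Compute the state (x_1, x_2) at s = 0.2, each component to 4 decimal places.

Heun on (x_1,x_2): k1 = f(s_n, state_n); k2 = f(s_n + h, state_n + h·k1); state_{n+1} = state_n + (h/2)·(k1 + k2).
0.000000: (-0.390000, 1.520000)
  k1 = (-0.659200, -1.816300)
  predictor → (-0.521840, 1.156740)
  k2 = (-0.285617, -1.465495)
  → (-0.484482, 1.191821)
(x_1(0.2), x_2(0.2)) ≈ (-0.4845, 1.1918)

-0.4845, 1.1918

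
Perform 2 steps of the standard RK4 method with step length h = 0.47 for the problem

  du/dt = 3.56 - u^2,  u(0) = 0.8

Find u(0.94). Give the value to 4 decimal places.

RK4: k1 = f(t_n, u_n); k2 = f(t_n + h/2, u_n + (h/2)·k1); k3 = f(t_n + h/2, u_n + (h/2)·k2); k4 = f(t_n + h, u_n + h·k3); u_{n+1} = u_n + (h/6)·(k1 + 2k2 + 2k3 + k4).
t=0.000000, u=0.800000:
  k1 = f(0.000000, 0.800000) = 2.920000
  k2 = f(0.235000, 1.486200) = 1.351210
  k3 = f(0.235000, 1.117534) = 2.311117
  k4 = f(0.470000, 1.886225) = 0.002155
  u ← 0.800000 + (0.47/6)·(k1 + 2k2 + 2k3 + k4) = 1.602667
t=0.470000, u=1.602667:
  k1 = f(0.470000, 1.602667) = 0.991460
  k2 = f(0.705000, 1.835660) = 0.190354
  k3 = f(0.705000, 1.647400) = 0.846074
  k4 = f(0.940000, 2.000321) = -0.441286
  u ← 1.602667 + (0.47/6)·(k1 + 2k2 + 2k3 + k4) = 1.808137
u(0.94) ≈ 1.8081

1.8081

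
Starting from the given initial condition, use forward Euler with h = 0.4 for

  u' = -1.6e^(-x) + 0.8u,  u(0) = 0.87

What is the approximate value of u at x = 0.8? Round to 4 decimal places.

0.2421

Euler: u_{n+1} = u_n + h·f(x_n, u_n).
x=0.000000, u=0.870000: f=-0.904000 → u ← 0.870000 + 0.4·(-0.904000) = 0.508400
x=0.400000, u=0.508400: f=-0.665792 → u ← 0.508400 + 0.4·(-0.665792) = 0.242083
u(0.8) ≈ 0.2421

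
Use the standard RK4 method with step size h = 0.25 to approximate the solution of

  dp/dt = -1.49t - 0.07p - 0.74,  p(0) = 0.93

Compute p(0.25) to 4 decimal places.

RK4: k1 = f(t_n, p_n); k2 = f(t_n + h/2, p_n + (h/2)·k1); k3 = f(t_n + h/2, p_n + (h/2)·k2); k4 = f(t_n + h, p_n + h·k3); p_{n+1} = p_n + (h/6)·(k1 + 2k2 + 2k3 + k4).
t=0.000000, p=0.930000:
  k1 = f(0.000000, 0.930000) = -0.805100
  k2 = f(0.125000, 0.829363) = -0.984305
  k3 = f(0.125000, 0.806962) = -0.982737
  k4 = f(0.250000, 0.684316) = -1.160402
  p ← 0.930000 + (0.25/6)·(k1 + 2k2 + 2k3 + k4) = 0.684184
p(0.25) ≈ 0.6842

0.6842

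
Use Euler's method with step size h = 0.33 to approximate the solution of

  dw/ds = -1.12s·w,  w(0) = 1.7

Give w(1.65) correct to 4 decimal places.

0.3665

Euler: w_{n+1} = w_n + h·f(s_n, w_n).
s=0.000000, w=1.700000: f=0.000000 → w ← 1.700000 + 0.33·0.000000 = 1.700000
s=0.330000, w=1.700000: f=-0.628320 → w ← 1.700000 + 0.33·(-0.628320) = 1.492654
s=0.660000, w=1.492654: f=-1.103370 → w ← 1.492654 + 0.33·(-1.103370) = 1.128542
s=0.990000, w=1.128542: f=-1.251328 → w ← 1.128542 + 0.33·(-1.251328) = 0.715604
s=1.320000, w=0.715604: f=-1.057949 → w ← 0.715604 + 0.33·(-1.057949) = 0.366481
w(1.65) ≈ 0.3665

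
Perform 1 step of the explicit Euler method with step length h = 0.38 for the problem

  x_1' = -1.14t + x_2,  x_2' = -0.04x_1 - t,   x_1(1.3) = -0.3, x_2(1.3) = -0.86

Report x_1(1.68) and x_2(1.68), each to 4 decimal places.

Euler on (x_1,x_2): x_1_{n+1} = x_1_n + h·x_1', x_2_{n+1} = x_2_n + h·x_2'.
1.300000: (-0.300000, -0.860000); f=(-2.342000, -1.288000) → (-1.189960, -1.349440)
(x_1(1.68), x_2(1.68)) ≈ (-1.1900, -1.3494)

-1.1900, -1.3494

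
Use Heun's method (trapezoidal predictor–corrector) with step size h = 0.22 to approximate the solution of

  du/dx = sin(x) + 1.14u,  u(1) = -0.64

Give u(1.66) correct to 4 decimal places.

-0.4376

Heun: k1 = f(x_n, u_n); k2 = f(x_n + h, u_n + h·k1); u_{n+1} = u_n + (h/2)·(k1 + k2).
x=1.000000, u=-0.640000:
  k1 = f(1.000000, -0.640000) = 0.111871
  k2 = f(1.220000, -0.615388) = 0.237557
  u ← -0.640000 + (0.22/2)·(0.111871 + 0.237557) = -0.601563
x=1.220000, u=-0.601563:
  k1 = f(1.220000, -0.601563) = 0.253318
  k2 = f(1.440000, -0.545833) = 0.369209
  u ← -0.601563 + (0.22/2)·(0.253318 + 0.369209) = -0.533085
x=1.440000, u=-0.533085:
  k1 = f(1.440000, -0.533085) = 0.383741
  k2 = f(1.660000, -0.448662) = 0.484549
  u ← -0.533085 + (0.22/2)·(0.383741 + 0.484549) = -0.437573
u(1.66) ≈ -0.4376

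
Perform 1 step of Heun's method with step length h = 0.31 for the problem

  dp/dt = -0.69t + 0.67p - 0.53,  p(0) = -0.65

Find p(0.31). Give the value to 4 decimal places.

-1.0135

Heun: k1 = f(t_n, p_n); k2 = f(t_n + h, p_n + h·k1); p_{n+1} = p_n + (h/2)·(k1 + k2).
t=0.000000, p=-0.650000:
  k1 = f(0.000000, -0.650000) = -0.965500
  k2 = f(0.310000, -0.949305) = -1.379934
  p ← -0.650000 + (0.31/2)·(-0.965500 + (-1.379934)) = -1.013542
p(0.31) ≈ -1.0135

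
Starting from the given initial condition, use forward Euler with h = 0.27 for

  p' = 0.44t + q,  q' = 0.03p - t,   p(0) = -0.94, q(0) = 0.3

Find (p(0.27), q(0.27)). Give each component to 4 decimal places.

-0.8590, 0.2924

Euler on (p,q): p_{n+1} = p_n + h·p', q_{n+1} = q_n + h·q'.
0.000000: (-0.940000, 0.300000); f=(0.300000, -0.028200) → (-0.859000, 0.292386)
(p(0.27), q(0.27)) ≈ (-0.8590, 0.2924)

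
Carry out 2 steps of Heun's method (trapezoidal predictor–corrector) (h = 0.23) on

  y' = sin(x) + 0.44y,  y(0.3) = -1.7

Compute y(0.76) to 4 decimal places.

Heun: k1 = f(x_n, y_n); k2 = f(x_n + h, y_n + h·k1); y_{n+1} = y_n + (h/2)·(k1 + k2).
x=0.300000, y=-1.700000:
  k1 = f(0.300000, -1.700000) = -0.452480
  k2 = f(0.530000, -1.804070) = -0.288258
  y ← -1.700000 + (0.23/2)·(-0.452480 + (-0.288258)) = -1.785185
x=0.530000, y=-1.785185:
  k1 = f(0.530000, -1.785185) = -0.279948
  k2 = f(0.760000, -1.849573) = -0.124891
  y ← -1.785185 + (0.23/2)·(-0.279948 + (-0.124891)) = -1.831741
y(0.76) ≈ -1.8317

-1.8317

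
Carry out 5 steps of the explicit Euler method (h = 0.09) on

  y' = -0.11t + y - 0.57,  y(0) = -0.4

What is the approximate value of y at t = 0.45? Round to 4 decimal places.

Euler: y_{n+1} = y_n + h·f(t_n, y_n).
t=0.000000, y=-0.400000: f=-0.970000 → y ← -0.400000 + 0.09·(-0.970000) = -0.487300
t=0.090000, y=-0.487300: f=-1.067200 → y ← -0.487300 + 0.09·(-1.067200) = -0.583348
t=0.180000, y=-0.583348: f=-1.173148 → y ← -0.583348 + 0.09·(-1.173148) = -0.688931
t=0.270000, y=-0.688931: f=-1.288631 → y ← -0.688931 + 0.09·(-1.288631) = -0.804908
t=0.360000, y=-0.804908: f=-1.414508 → y ← -0.804908 + 0.09·(-1.414508) = -0.932214
y(0.45) ≈ -0.9322

-0.9322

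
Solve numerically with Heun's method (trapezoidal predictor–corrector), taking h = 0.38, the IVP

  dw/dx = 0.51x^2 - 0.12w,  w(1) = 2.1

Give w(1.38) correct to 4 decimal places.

Heun: k1 = f(x_n, w_n); k2 = f(x_n + h, w_n + h·k1); w_{n+1} = w_n + (h/2)·(k1 + k2).
x=1.000000, w=2.100000:
  k1 = f(1.000000, 2.100000) = 0.258000
  k2 = f(1.380000, 2.198040) = 0.707479
  w ← 2.100000 + (0.38/2)·(0.258000 + 0.707479) = 2.283441
w(1.38) ≈ 2.2834

2.2834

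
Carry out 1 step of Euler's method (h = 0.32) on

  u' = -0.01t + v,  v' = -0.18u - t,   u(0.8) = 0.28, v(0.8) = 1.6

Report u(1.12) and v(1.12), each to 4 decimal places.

0.7894, 1.3279

Euler on (u,v): u_{n+1} = u_n + h·u', v_{n+1} = v_n + h·v'.
0.800000: (0.280000, 1.600000); f=(1.592000, -0.850400) → (0.789440, 1.327872)
(u(1.12), v(1.12)) ≈ (0.7894, 1.3279)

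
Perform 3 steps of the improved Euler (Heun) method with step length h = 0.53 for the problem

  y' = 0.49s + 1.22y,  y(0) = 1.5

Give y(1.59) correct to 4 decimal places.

10.7204

Heun: k1 = f(s_n, y_n); k2 = f(s_n + h, y_n + h·k1); y_{n+1} = y_n + (h/2)·(k1 + k2).
s=0.000000, y=1.500000:
  k1 = f(0.000000, 1.500000) = 1.830000
  k2 = f(0.530000, 2.469900) = 3.272978
  y ← 1.500000 + (0.53/2)·(1.830000 + 3.272978) = 2.852289
s=0.530000, y=2.852289:
  k1 = f(0.530000, 2.852289) = 3.739493
  k2 = f(1.060000, 4.834220) = 6.417149
  y ← 2.852289 + (0.53/2)·(3.739493 + 6.417149) = 5.543799
s=1.060000, y=5.543799:
  k1 = f(1.060000, 5.543799) = 7.282835
  k2 = f(1.590000, 9.403702) = 12.251616
  y ← 5.543799 + (0.53/2)·(7.282835 + 12.251616) = 10.720429
y(1.59) ≈ 10.7204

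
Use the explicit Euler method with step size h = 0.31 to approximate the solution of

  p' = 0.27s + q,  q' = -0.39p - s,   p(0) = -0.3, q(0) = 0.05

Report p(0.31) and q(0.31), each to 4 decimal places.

-0.2845, 0.0863

Euler on (p,q): p_{n+1} = p_n + h·p', q_{n+1} = q_n + h·q'.
0.000000: (-0.300000, 0.050000); f=(0.050000, 0.117000) → (-0.284500, 0.086270)
(p(0.31), q(0.31)) ≈ (-0.2845, 0.0863)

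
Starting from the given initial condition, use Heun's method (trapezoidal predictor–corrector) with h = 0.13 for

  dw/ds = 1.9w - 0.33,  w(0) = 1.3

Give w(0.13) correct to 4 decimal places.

Heun: k1 = f(s_n, w_n); k2 = f(s_n + h, w_n + h·k1); w_{n+1} = w_n + (h/2)·(k1 + k2).
s=0.000000, w=1.300000:
  k1 = f(0.000000, 1.300000) = 2.140000
  k2 = f(0.130000, 1.578200) = 2.668580
  w ← 1.300000 + (0.13/2)·(2.140000 + 2.668580) = 1.612558
w(0.13) ≈ 1.6126

1.6126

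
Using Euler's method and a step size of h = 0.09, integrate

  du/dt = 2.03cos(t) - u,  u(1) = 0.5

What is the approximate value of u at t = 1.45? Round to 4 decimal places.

0.5885

Euler: u_{n+1} = u_n + h·f(t_n, u_n).
t=1.000000, u=0.500000: f=0.596814 → u ← 0.500000 + 0.09·0.596814 = 0.553713
t=1.090000, u=0.553713: f=0.385132 → u ← 0.553713 + 0.09·0.385132 = 0.588375
t=1.180000, u=0.588375: f=0.184902 → u ← 0.588375 + 0.09·0.184902 = 0.605016
t=1.270000, u=0.605016: f=-0.003566 → u ← 0.605016 + 0.09·(-0.003566) = 0.604695
t=1.360000, u=0.604695: f=-0.179941 → u ← 0.604695 + 0.09·(-0.179941) = 0.588501
u(1.45) ≈ 0.5885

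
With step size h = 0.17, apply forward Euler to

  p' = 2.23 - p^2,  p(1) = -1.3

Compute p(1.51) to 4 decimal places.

Euler: p_{n+1} = p_n + h·f(t_n, p_n).
t=1.000000, p=-1.300000: f=0.540000 → p ← -1.300000 + 0.17·0.540000 = -1.208200
t=1.170000, p=-1.208200: f=0.770253 → p ← -1.208200 + 0.17·0.770253 = -1.077257
t=1.340000, p=-1.077257: f=1.069517 → p ← -1.077257 + 0.17·1.069517 = -0.895439
p(1.51) ≈ -0.8954

-0.8954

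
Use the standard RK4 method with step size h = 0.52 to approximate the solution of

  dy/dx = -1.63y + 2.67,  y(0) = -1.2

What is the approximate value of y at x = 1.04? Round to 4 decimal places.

1.1093

RK4: k1 = f(x_n, y_n); k2 = f(x_n + h/2, y_n + (h/2)·k1); k3 = f(x_n + h/2, y_n + (h/2)·k2); k4 = f(x_n + h, y_n + h·k3); y_{n+1} = y_n + (h/6)·(k1 + 2k2 + 2k3 + k4).
x=0.000000, y=-1.200000:
  k1 = f(0.000000, -1.200000) = 4.626000
  k2 = f(0.260000, 0.002760) = 2.665501
  k3 = f(0.260000, -0.506970) = 3.496361
  k4 = f(0.520000, 0.618108) = 1.662485
  y ← -1.200000 + (0.52/6)·(k1 + 2k2 + 2k3 + k4) = 0.413058
x=0.520000, y=0.413058:
  k1 = f(0.520000, 0.413058) = 1.996715
  k2 = f(0.780000, 0.932204) = 1.150507
  k3 = f(0.780000, 0.712190) = 1.509130
  k4 = f(1.040000, 1.197806) = 0.717576
  y ← 0.413058 + (0.52/6)·(k1 + 2k2 + 2k3 + k4) = 1.109301
y(1.04) ≈ 1.1093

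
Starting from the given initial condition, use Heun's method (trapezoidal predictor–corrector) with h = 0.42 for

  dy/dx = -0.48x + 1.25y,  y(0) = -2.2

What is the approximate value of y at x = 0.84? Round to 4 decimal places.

-6.3025

Heun: k1 = f(x_n, y_n); k2 = f(x_n + h, y_n + h·k1); y_{n+1} = y_n + (h/2)·(k1 + k2).
x=0.000000, y=-2.200000:
  k1 = f(0.000000, -2.200000) = -2.750000
  k2 = f(0.420000, -3.355000) = -4.395350
  y ← -2.200000 + (0.42/2)·(-2.750000 + (-4.395350)) = -3.700524
x=0.420000, y=-3.700524:
  k1 = f(0.420000, -3.700524) = -4.827254
  k2 = f(0.840000, -5.727970) = -7.563163
  y ← -3.700524 + (0.42/2)·(-4.827254 + (-7.563163)) = -6.302511
y(0.84) ≈ -6.3025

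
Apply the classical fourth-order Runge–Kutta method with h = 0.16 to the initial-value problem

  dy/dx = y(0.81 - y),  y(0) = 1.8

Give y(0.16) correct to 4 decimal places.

1.5672

RK4: k1 = f(x_n, y_n); k2 = f(x_n + h/2, y_n + (h/2)·k1); k3 = f(x_n + h/2, y_n + (h/2)·k2); k4 = f(x_n + h, y_n + h·k3); y_{n+1} = y_n + (h/6)·(k1 + 2k2 + 2k3 + k4).
x=0.000000, y=1.800000:
  k1 = f(0.000000, 1.800000) = -1.782000
  k2 = f(0.080000, 1.657440) = -1.404581
  k3 = f(0.080000, 1.687634) = -1.481124
  k4 = f(0.160000, 1.563020) = -1.176986
  y ← 1.800000 + (0.16/6)·(k1 + 2k2 + 2k3 + k4) = 1.567189
y(0.16) ≈ 1.5672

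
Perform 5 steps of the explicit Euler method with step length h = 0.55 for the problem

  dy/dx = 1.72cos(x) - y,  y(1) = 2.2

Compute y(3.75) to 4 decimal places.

Euler: y_{n+1} = y_n + h·f(x_n, y_n).
x=1.000000, y=2.200000: f=-1.270680 → y ← 2.200000 + 0.55·(-1.270680) = 1.501126
x=1.550000, y=1.501126: f=-1.465359 → y ← 1.501126 + 0.55·(-1.465359) = 0.695179
x=2.100000, y=0.695179: f=-1.563514 → y ← 0.695179 + 0.55·(-1.563514) = -0.164754
x=2.650000, y=-0.164754: f=-1.351567 → y ← -0.164754 + 0.55·(-1.351567) = -0.908116
x=3.200000, y=-0.908116: f=-0.808951 → y ← -0.908116 + 0.55·(-0.808951) = -1.353039
y(3.75) ≈ -1.3530

-1.3530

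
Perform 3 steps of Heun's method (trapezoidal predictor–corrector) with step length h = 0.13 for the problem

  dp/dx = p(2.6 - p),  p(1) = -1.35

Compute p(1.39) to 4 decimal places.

-13.5508

Heun: k1 = f(x_n, p_n); k2 = f(x_n + h, p_n + h·k1); p_{n+1} = p_n + (h/2)·(k1 + k2).
x=1.000000, p=-1.350000:
  k1 = f(1.000000, -1.350000) = -5.332500
  k2 = f(1.130000, -2.043225) = -9.487153
  p ← -1.350000 + (0.13/2)·(-5.332500 + (-9.487153)) = -2.313277
x=1.130000, p=-2.313277:
  k1 = f(1.130000, -2.313277) = -11.365774
  k2 = f(1.260000, -3.790828) = -24.226531
  p ← -2.313277 + (0.13/2)·(-11.365774 + (-24.226531)) = -4.626777
x=1.260000, p=-4.626777:
  k1 = f(1.260000, -4.626777) = -33.436689
  k2 = f(1.390000, -8.973547) = -103.855765
  p ← -4.626777 + (0.13/2)·(-33.436689 + (-103.855765)) = -13.550787
p(1.39) ≈ -13.5508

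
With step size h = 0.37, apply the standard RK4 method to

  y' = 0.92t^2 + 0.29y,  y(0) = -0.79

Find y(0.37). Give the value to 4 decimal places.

-0.8635

RK4: k1 = f(t_n, y_n); k2 = f(t_n + h/2, y_n + (h/2)·k1); k3 = f(t_n + h/2, y_n + (h/2)·k2); k4 = f(t_n + h, y_n + h·k3); y_{n+1} = y_n + (h/6)·(k1 + 2k2 + 2k3 + k4).
t=0.000000, y=-0.790000:
  k1 = f(0.000000, -0.790000) = -0.229100
  k2 = f(0.185000, -0.832384) = -0.209904
  k3 = f(0.185000, -0.828832) = -0.208874
  k4 = f(0.370000, -0.867284) = -0.125564
  y ← -0.790000 + (0.37/6)·(k1 + 2k2 + 2k3 + k4) = -0.863520
y(0.37) ≈ -0.8635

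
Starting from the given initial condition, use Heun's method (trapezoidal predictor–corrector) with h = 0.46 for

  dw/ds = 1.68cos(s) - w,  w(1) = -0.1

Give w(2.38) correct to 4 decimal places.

Heun: k1 = f(s_n, w_n); k2 = f(s_n + h, w_n + h·k1); w_{n+1} = w_n + (h/2)·(k1 + k2).
s=1.000000, w=-0.100000:
  k1 = f(1.000000, -0.100000) = 1.007708
  k2 = f(1.460000, 0.363546) = -0.177788
  w ← -0.100000 + (0.46/2)·(1.007708 + (-0.177788)) = 0.090881
s=1.460000, w=0.090881:
  k1 = f(1.460000, 0.090881) = 0.094876
  k2 = f(1.920000, 0.134524) = -0.709336
  w ← 0.090881 + (0.46/2)·(0.094876 + (-0.709336)) = -0.050444
s=1.920000, w=-0.050444:
  k1 = f(1.920000, -0.050444) = -0.524367
  k2 = f(2.380000, -0.291653) = -0.924226
  w ← -0.050444 + (0.46/2)·(-0.524367 + (-0.924226)) = -0.383621
w(2.38) ≈ -0.3836

-0.3836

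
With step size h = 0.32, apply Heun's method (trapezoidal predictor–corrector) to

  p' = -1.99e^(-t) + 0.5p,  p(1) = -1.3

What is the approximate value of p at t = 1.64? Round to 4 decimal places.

-2.2076

Heun: k1 = f(t_n, p_n); k2 = f(t_n + h, p_n + h·k1); p_{n+1} = p_n + (h/2)·(k1 + k2).
t=1.000000, p=-1.300000:
  k1 = f(1.000000, -1.300000) = -1.382080
  k2 = f(1.320000, -1.742266) = -1.402732
  p ← -1.300000 + (0.32/2)·(-1.382080 + (-1.402732)) = -1.745570
t=1.320000, p=-1.745570:
  k1 = f(1.320000, -1.745570) = -1.404384
  k2 = f(1.640000, -2.194973) = -1.483507
  p ← -1.745570 + (0.32/2)·(-1.404384 + (-1.483507)) = -2.207632
p(1.64) ≈ -2.2076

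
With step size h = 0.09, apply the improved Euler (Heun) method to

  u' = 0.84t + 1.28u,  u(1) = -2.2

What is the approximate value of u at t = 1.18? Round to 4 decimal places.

Heun: k1 = f(t_n, u_n); k2 = f(t_n + h, u_n + h·k1); u_{n+1} = u_n + (h/2)·(k1 + k2).
t=1.000000, u=-2.200000:
  k1 = f(1.000000, -2.200000) = -1.976000
  k2 = f(1.090000, -2.377840) = -2.128035
  u ← -2.200000 + (0.09/2)·(-1.976000 + (-2.128035)) = -2.384682
t=1.090000, u=-2.384682:
  k1 = f(1.090000, -2.384682) = -2.136792
  k2 = f(1.180000, -2.576993) = -2.307351
  u ← -2.384682 + (0.09/2)·(-2.136792 + (-2.307351)) = -2.584668
u(1.18) ≈ -2.5847

-2.5847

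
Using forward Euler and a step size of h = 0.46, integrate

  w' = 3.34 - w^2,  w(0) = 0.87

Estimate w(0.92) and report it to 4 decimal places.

Euler: w_{n+1} = w_n + h·f(t_n, w_n).
t=0.000000, w=0.870000: f=2.583100 → w ← 0.870000 + 0.46·2.583100 = 2.058226
t=0.460000, w=2.058226: f=-0.896294 → w ← 2.058226 + 0.46·(-0.896294) = 1.645931
w(0.92) ≈ 1.6459

1.6459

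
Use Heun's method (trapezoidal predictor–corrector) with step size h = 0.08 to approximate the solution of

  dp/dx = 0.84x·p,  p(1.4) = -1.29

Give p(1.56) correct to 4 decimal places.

Heun: k1 = f(x_n, p_n); k2 = f(x_n + h, p_n + h·k1); p_{n+1} = p_n + (h/2)·(k1 + k2).
x=1.400000, p=-1.290000:
  k1 = f(1.400000, -1.290000) = -1.517040
  k2 = f(1.480000, -1.411363) = -1.754607
  p ← -1.290000 + (0.08/2)·(-1.517040 + (-1.754607)) = -1.420866
x=1.480000, p=-1.420866:
  k1 = f(1.480000, -1.420866) = -1.766420
  k2 = f(1.560000, -1.562180) = -2.047080
  p ← -1.420866 + (0.08/2)·(-1.766420 + (-2.047080)) = -1.573406
p(1.56) ≈ -1.5734

-1.5734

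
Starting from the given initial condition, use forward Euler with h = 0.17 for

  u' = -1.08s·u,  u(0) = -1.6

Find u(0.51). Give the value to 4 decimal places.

-1.4533

Euler: u_{n+1} = u_n + h·f(s_n, u_n).
s=0.000000, u=-1.600000: f=0.000000 → u ← -1.600000 + 0.17·0.000000 = -1.600000
s=0.170000, u=-1.600000: f=0.293760 → u ← -1.600000 + 0.17·0.293760 = -1.550061
s=0.340000, u=-1.550061: f=0.569182 → u ← -1.550061 + 0.17·0.569182 = -1.453300
u(0.51) ≈ -1.4533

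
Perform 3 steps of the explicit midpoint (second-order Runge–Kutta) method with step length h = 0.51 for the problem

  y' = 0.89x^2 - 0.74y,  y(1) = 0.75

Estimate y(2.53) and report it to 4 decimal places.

3.3987

Midpoint: k1 = f(x_n, y_n); k2 = f(x_n + h/2, y_n + (h/2)·k1); y_{n+1} = y_n + h·k2.
x=1.000000, y=0.750000:
  k1 = f(1.000000, 0.750000) = 0.335000
  k2 = f(1.255000, 0.835425) = 0.783558
  y ← 0.750000 + 0.51·0.783558 = 1.149614
x=1.510000, y=1.149614:
  k1 = f(1.510000, 1.149614) = 1.178574
  k2 = f(1.765000, 1.450151) = 1.699439
  y ← 1.149614 + 0.51·1.699439 = 2.016328
x=2.020000, y=2.016328:
  k1 = f(2.020000, 2.016328) = 2.139473
  k2 = f(2.275000, 2.561894) = 2.710505
  y ← 2.016328 + 0.51·2.710505 = 3.398686
y(2.53) ≈ 3.3987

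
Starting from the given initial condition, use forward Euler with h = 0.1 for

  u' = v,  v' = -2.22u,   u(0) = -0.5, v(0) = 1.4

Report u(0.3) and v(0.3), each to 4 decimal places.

-0.0498, 1.6373

Euler on (u,v): u_{n+1} = u_n + h·u', v_{n+1} = v_n + h·v'.
0.000000: (-0.500000, 1.400000); f=(1.400000, 1.110000) → (-0.360000, 1.511000)
0.100000: (-0.360000, 1.511000); f=(1.511000, 0.799200) → (-0.208900, 1.590920)
0.200000: (-0.208900, 1.590920); f=(1.590920, 0.463758) → (-0.049808, 1.637296)
(u(0.3), v(0.3)) ≈ (-0.0498, 1.6373)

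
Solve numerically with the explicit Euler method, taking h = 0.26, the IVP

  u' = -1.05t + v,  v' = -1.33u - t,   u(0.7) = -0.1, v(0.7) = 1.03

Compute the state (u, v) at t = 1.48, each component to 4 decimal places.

Euler on (u,v): u_{n+1} = u_n + h·u', v_{n+1} = v_n + h·v'.
0.700000: (-0.100000, 1.030000); f=(0.295000, -0.567000) → (-0.023300, 0.882580)
0.960000: (-0.023300, 0.882580); f=(-0.125420, -0.929011) → (-0.055909, 0.641037)
1.220000: (-0.055909, 0.641037); f=(-0.639963, -1.145641) → (-0.222300, 0.343171)
(u(1.48), v(1.48)) ≈ (-0.2223, 0.3432)

-0.2223, 0.3432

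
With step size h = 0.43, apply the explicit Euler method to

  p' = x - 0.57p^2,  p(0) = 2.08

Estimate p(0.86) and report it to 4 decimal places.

Euler: p_{n+1} = p_n + h·f(x_n, p_n).
x=0.000000, p=2.080000: f=-2.466048 → p ← 2.080000 + 0.43·(-2.466048) = 1.019599
x=0.430000, p=1.019599: f=-0.162562 → p ← 1.019599 + 0.43·(-0.162562) = 0.949698
p(0.86) ≈ 0.9497

0.9497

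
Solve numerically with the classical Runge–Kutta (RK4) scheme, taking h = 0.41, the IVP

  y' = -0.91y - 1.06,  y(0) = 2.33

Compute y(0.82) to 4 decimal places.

RK4: k1 = f(x_n, y_n); k2 = f(x_n + h/2, y_n + (h/2)·k1); k3 = f(x_n + h/2, y_n + (h/2)·k2); k4 = f(x_n + h, y_n + h·k3); y_{n+1} = y_n + (h/6)·(k1 + 2k2 + 2k3 + k4).
x=0.000000, y=2.330000:
  k1 = f(0.000000, 2.330000) = -3.180300
  k2 = f(0.205000, 1.678038) = -2.587015
  k3 = f(0.205000, 1.799662) = -2.697692
  k4 = f(0.410000, 1.223946) = -2.173791
  y ← 2.330000 + (0.41/6)·(k1 + 2k2 + 2k3 + k4) = 1.241894
x=0.410000, y=1.241894:
  k1 = f(0.410000, 1.241894) = -2.190123
  k2 = f(0.615000, 0.792918) = -1.781556
  k3 = f(0.615000, 0.876675) = -1.857774
  k4 = f(0.820000, 0.480206) = -1.496988
  y ← 1.241894 + (0.41/6)·(k1 + 2k2 + 2k3 + k4) = 0.492566
y(0.82) ≈ 0.4926

0.4926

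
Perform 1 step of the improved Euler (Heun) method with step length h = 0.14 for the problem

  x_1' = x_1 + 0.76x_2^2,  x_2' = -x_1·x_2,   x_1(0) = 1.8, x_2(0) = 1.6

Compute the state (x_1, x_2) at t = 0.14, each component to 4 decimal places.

2.3011, 1.2037

Heun on (x_1,x_2): k1 = f(t_n, state_n); k2 = f(t_n + h, state_n + h·k1); state_{n+1} = state_n + (h/2)·(k1 + k2).
0.000000: (1.800000, 1.600000)
  k1 = (3.745600, -2.880000)
  predictor → (2.324384, 1.196800)
  k2 = (3.412955, -2.781823)
  → (2.301099, 1.203672)
(x_1(0.14), x_2(0.14)) ≈ (2.3011, 1.2037)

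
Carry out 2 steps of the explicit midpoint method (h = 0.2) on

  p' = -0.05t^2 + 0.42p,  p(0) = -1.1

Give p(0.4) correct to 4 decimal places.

Midpoint: k1 = f(t_n, p_n); k2 = f(t_n + h/2, p_n + (h/2)·k1); p_{n+1} = p_n + h·k2.
t=0.000000, p=-1.100000:
  k1 = f(0.000000, -1.100000) = -0.462000
  k2 = f(0.100000, -1.146200) = -0.481904
  p ← -1.100000 + 0.2·(-0.481904) = -1.196381
t=0.200000, p=-1.196381:
  k1 = f(0.200000, -1.196381) = -0.504480
  k2 = f(0.300000, -1.246829) = -0.528168
  p ← -1.196381 + 0.2·(-0.528168) = -1.302014
p(0.4) ≈ -1.3020

-1.3020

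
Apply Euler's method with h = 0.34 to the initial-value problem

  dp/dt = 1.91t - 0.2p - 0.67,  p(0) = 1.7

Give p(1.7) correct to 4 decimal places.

Euler: p_{n+1} = p_n + h·f(t_n, p_n).
t=0.000000, p=1.700000: f=-1.010000 → p ← 1.700000 + 0.34·(-1.010000) = 1.356600
t=0.340000, p=1.356600: f=-0.291920 → p ← 1.356600 + 0.34·(-0.291920) = 1.257347
t=0.680000, p=1.257347: f=0.377331 → p ← 1.257347 + 0.34·0.377331 = 1.385640
t=1.020000, p=1.385640: f=1.001072 → p ← 1.385640 + 0.34·1.001072 = 1.726004
t=1.360000, p=1.726004: f=1.582399 → p ← 1.726004 + 0.34·1.582399 = 2.264020
p(1.7) ≈ 2.2640

2.2640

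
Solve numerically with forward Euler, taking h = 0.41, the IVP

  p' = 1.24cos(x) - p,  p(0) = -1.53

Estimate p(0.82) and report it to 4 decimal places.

Euler: p_{n+1} = p_n + h·f(x_n, p_n).
x=0.000000, p=-1.530000: f=2.770000 → p ← -1.530000 + 0.41·2.770000 = -0.394300
x=0.410000, p=-0.394300: f=1.531530 → p ← -0.394300 + 0.41·1.531530 = 0.233627
p(0.82) ≈ 0.2336

0.2336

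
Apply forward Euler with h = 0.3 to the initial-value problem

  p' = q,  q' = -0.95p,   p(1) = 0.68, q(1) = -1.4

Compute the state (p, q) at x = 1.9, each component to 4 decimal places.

Euler on (p,q): p_{n+1} = p_n + h·p', q_{n+1} = q_n + h·q'.
1.000000: (0.680000, -1.400000); f=(-1.400000, -0.646000) → (0.260000, -1.593800)
1.300000: (0.260000, -1.593800); f=(-1.593800, -0.247000) → (-0.218140, -1.667900)
1.600000: (-0.218140, -1.667900); f=(-1.667900, 0.207233) → (-0.718510, -1.605730)
(p(1.9), q(1.9)) ≈ (-0.7185, -1.6057)

-0.7185, -1.6057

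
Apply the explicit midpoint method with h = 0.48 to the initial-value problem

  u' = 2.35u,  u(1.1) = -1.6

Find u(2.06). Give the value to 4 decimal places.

-12.2252

Midpoint: k1 = f(x_n, u_n); k2 = f(x_n + h/2, u_n + (h/2)·k1); u_{n+1} = u_n + h·k2.
x=1.100000, u=-1.600000:
  k1 = f(1.100000, -1.600000) = -3.760000
  k2 = f(1.340000, -2.502400) = -5.880640
  u ← -1.600000 + 0.48·(-5.880640) = -4.422707
x=1.580000, u=-4.422707:
  k1 = f(1.580000, -4.422707) = -10.393362
  k2 = f(1.820000, -6.917114) = -16.255218
  u ← -4.422707 + 0.48·(-16.255218) = -12.225212
u(2.06) ≈ -12.2252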